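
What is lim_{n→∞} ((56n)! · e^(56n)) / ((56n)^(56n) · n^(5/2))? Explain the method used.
lim = 0

Stirling: (56n)! ~ sqrt(2π·56n) · (56n/e)^(56n). Hence
  (56n)! · e^(56n) / (56n)^(56n) ~ sqrt(2π·56n).
Dividing by n^(5/2): sqrt(2π·56n) / n^(5/2) = sqrt(2π·56) · n^((1−5)/2), so the expression behaves like sqrt(2π·56) · n^((1−5)/2) → 0.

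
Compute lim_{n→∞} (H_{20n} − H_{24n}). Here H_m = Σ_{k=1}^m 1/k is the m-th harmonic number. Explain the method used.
lim = ln(20/24) = ln(5/6)

Euler-Maclaurin gives H_m = ln m + γ + 1/(2m) + O(1/m^2). The γ and O(1/m) terms cancel in the difference:
  H_{20n} − H_{24n} = ln(20n) − ln(24n) + O(1/n) = ln(20/24) + O(1/n).
Hence the limit is ln(20/24) = ln(5/6).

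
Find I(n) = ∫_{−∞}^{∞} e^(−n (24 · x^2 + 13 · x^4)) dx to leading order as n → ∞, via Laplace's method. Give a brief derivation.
I(n) ~ sqrt(π/(24n))

φ(x) = 24 · x^2 + 13 · x^4 has its unique global minimum at x* = 0 (since φ'(x) = 48x + 52x^3 = 0 only at x = 0 for real x with both coefficients positive, and φ → ∞ as |x| → ∞). At x* = 0, φ(0) = 0 and φ''(0) = 48. Laplace's method then gives
  I(n) ~ sqrt(2π / (n · φ''(0))) · e^(−n φ(0)) = sqrt(2π / (48n)) = sqrt(π/(24n)).
The 13 · x^4 term contributes only at subleading order (an O(1/n) relative correction).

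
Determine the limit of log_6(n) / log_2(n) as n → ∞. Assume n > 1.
lim = ln(2) / ln(6) = log_6(2)

Change of base: log_6(n) = ln n / ln 6 and log_2(n) = ln n / ln 2. The ratio is (ln n / ln 6) · (ln 2 / ln n) = ln 2 / ln 6, a constant independent of n. So the limit is ln 2 / ln 6 = log_6(2).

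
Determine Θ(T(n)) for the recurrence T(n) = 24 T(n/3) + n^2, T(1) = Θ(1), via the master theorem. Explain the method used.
T(n) = Θ(n^(log_3 24))

Master theorem: compare f(n) = n^2 to n^(log_3 24) where log_3 24 ≈ 2.893. Since 2 < log_3 24, we have f(n) = O(n^(log_3 24 − ε)) for some ε > 0 — Case 1. Hence T(n) = Θ(n^(log_3 24)).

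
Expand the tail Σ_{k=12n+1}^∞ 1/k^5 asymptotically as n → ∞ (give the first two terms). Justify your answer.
Σ_{k>12n} 1/k^5 = 1/(4 · (12n)^4) − 1/(2 · (12n)^5) + O(1/(12n)^6)

Compare to the integral: ∫_{12n}^∞ x^(−5) dx = [−x^(−4)/4]_{12n}^∞ = 1/((5−1)·(12n)^4). The Euler-Maclaurin correction adds −f(12n)/2 = −1/(2·(12n)^5). Euler-Maclaurin then gives
  Σ_{k>12n} 1/k^5 = ∫_{12n}^∞ dx/x^5 − 1/(2·(12n)^5) + O(1/(12n)^6).
(Equivalently this is ζ(5) − Σ_{k≤12n} 1/k^5.)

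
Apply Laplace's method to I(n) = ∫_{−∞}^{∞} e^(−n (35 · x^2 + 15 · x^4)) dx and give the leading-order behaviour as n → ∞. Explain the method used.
I(n) ~ sqrt(π/(35n))

φ(x) = 35 · x^2 + 15 · x^4 has its unique global minimum at x* = 0 (since φ'(x) = 70x + 60x^3 = 0 only at x = 0 for real x with both coefficients positive, and φ → ∞ as |x| → ∞). At x* = 0, φ(0) = 0 and φ''(0) = 70. Laplace's method then gives
  I(n) ~ sqrt(2π / (n · φ''(0))) · e^(−n φ(0)) = sqrt(2π / (70n)) = sqrt(π/(35n)).
The 15 · x^4 term contributes only at subleading order (an O(1/n) relative correction).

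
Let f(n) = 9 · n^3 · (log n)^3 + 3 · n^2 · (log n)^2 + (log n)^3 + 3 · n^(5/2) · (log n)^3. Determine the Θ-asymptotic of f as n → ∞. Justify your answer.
f(n) ∈ Θ(n^3 · (log n)^3)

Compare the terms by growth order. For large n, n^a · (log n)^b dominates n^a' · (log n)^b' iff a > a', or (a = a' and b > b'). Ranking the 4 terms shows the dominant one is 9 · n^3 · (log n)^3. Hence f(n) ∈ Θ(n^3 · (log n)^3).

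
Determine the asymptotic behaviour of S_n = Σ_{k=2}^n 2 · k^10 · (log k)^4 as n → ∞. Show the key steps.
S_n ~ 2 · n^11 · (log n)^4 / 11

By integral comparison, S_n = ∫_1^n 2 · x^10 · (log x)^4 dx + O(n^10 · (log n)^4). For the integral, the leading term of ∫_1^n x^10 (log x)^4 dx is n^11/11 · (log n)^4 (by repeated integration by parts; each step lowers the log-exponent and produces a relatively O(1/log n) correction). Hence S_n ~ 2 · n^11 · (log n)^4 / 11.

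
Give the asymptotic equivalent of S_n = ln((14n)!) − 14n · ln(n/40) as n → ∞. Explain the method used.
S_n ~ 14n · (ln 560 − 1) + O(ln n)

Stirling: ln((14n)!) = 14n ln(14n) − 14n + O(ln n).
  S_n = 14n ln(14n) − 14n − 14n ln(n/40) + O(ln n)
      = 14n ln(14n) − 14n ln n + 14n ln 40 − 14n + O(ln n)
      = 14n ln 14 + 14n ln 40 − 14n + O(ln n)
      = 14n (ln 560 − 1) + O(ln n).
Numerically ln(560) − 1 ≈ 5.3279.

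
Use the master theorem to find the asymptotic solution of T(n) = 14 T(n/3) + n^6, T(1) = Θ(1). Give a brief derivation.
T(n) = Θ(n^6)

log_3 14 ≈ 2.402. f(n) = n^6 dominates n^(log_3 14) since 6 > 2.402, and the regularity condition a·f(n/b) = 14·(n/3)^6 = (14/729)·n^6 ≤ c·f(n) holds with c = 14/729 ≈ 0.0192 < 1. So this is Case 3: T(n) = Θ(f(n)) = Θ(n^6).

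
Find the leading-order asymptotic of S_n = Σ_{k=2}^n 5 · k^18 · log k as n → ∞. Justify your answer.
S_n ~ 5 · n^19 log n / 19 − 5 · n^19 / 361

By integral comparison, S_n = ∫_1^n 5 · x^18 · log x dx + O(n^18 · log n). For the integral, ∫ x^18 log x dx = n^19 log n / 19 − n^19/361 (integration by parts). Hence S_n ~ 5 · n^19 log n / 19 − 5 · n^19 / 361.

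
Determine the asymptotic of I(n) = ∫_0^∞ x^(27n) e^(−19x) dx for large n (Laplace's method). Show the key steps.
I(n) ~ (sqrt(2π·27n) / 19) · (27n/(19e))^(27n)

Write the integrand as exp(27n ln x − 19x) and set f(x) = 27n ln x − 19x. Then f'(x) = 27n/x − 19 = 0 at x* = 27n/19, and f''(x*) = −27n/x*^2 = −19^2/(27n). Laplace's method (interior maximum) gives
  I(n) ~ e^(f(x*)) · sqrt(2π / |f''(x*)|)
        = exp(27n ln(27n/19) − 27n) · sqrt(2π · 27n / 19^2)
        = (27n/19)^(27n) e^(−27n) · sqrt(2π·27n) / 19
        = (sqrt(2π·27n) / 19) · (27n/(19e))^(27n).
This matches Γ(27n+1)/19^(27n+1) with Stirling applied to Γ.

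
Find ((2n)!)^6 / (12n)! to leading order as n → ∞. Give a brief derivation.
((2n)!)^6/(12n)! ~ ((2π·2n)^(5/2) / sqrt(6)) · 6^(−6·2n)  →  0

Write N = 2n. Stirling: N! ~ sqrt(2π N)(N/e)^N and (6N)! ~ sqrt(2π·6N)·(6N/e)^(6N).
  (N!)^6/(6N)! ~ (2π N)^(6/2) (N/e)^(6N) / [sqrt(2π·6N) (6N/e)^(6N)]
     = (2π N)^(6/2) / sqrt(2π·6N) · (N/(6N))^(6N)
     = (2π N)^((6−1)/2) / sqrt(6) · 6^(−6N).
Since 6^6 > 1, the factor 6^(−6N) decays exponentially, so the ratio → 0. Substituting N = 2n gives the stated form.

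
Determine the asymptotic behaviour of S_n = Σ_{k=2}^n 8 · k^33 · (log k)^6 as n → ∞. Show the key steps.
S_n ~ 4 · n^34 · (log n)^6 / 17

By integral comparison, S_n = ∫_1^n 8 · x^33 · (log x)^6 dx + O(n^33 · (log n)^6). For the integral, the leading term of ∫_1^n x^33 (log x)^6 dx is n^34/34 · (log n)^6 (by repeated integration by parts; each step lowers the log-exponent and produces a relatively O(1/log n) correction). Hence S_n ~ 4 · n^34 · (log n)^6 / 17.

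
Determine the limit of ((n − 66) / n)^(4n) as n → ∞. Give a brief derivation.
lim = e^(−264)

Rewrite as (1 − 66/n)^(4n). By the standard limit (1 + x/n)^n → e^x, we have (1 − 66/n)^n → e^(−66), and raising to the 4th power gives e^(−264).
More precisely, ln[(1 − 66/n)^(4n)] = 4n · ln(1 − 66/n) = 4n · (-66/n + O(1/n^2)) = -264 + O(1/n) → -264.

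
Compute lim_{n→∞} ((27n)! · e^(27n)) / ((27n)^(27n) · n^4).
lim = 0

Stirling: (27n)! ~ sqrt(2π·27n) · (27n/e)^(27n). Hence
  (27n)! · e^(27n) / (27n)^(27n) ~ sqrt(2π·27n).
Dividing by n^4: sqrt(2π·27n) / n^4 = sqrt(2π·27) · n^((1−8)/2), so the expression behaves like sqrt(2π·27) · n^((1−8)/2) → 0.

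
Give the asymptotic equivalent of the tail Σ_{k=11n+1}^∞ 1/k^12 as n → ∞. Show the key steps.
Σ_{k>11n} 1/k^12 ~ 1/(11 · (11n)^11)

Compare to the integral: ∫_{11n}^∞ x^(−12) dx = [−x^(−11)/11]_{11n}^∞ = 1/((12−1)·(11n)^11). Euler-Maclaurin then gives
  Σ_{k>11n} 1/k^12 = ∫_{11n}^∞ dx/x^12 − 1/(2·(11n)^12) + O(1/(11n)^13).
(Equivalently this is ζ(12) − Σ_{k≤11n} 1/k^12.)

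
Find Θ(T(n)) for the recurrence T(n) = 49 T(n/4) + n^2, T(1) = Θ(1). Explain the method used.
T(n) = Θ(n^(log_4 49))

Master theorem: compare f(n) = n^2 to n^(log_4 49) where log_4 49 ≈ 2.807. Since 2 < log_4 49, we have f(n) = O(n^(log_4 49 − ε)) for some ε > 0 — Case 1. Hence T(n) = Θ(n^(log_4 49)).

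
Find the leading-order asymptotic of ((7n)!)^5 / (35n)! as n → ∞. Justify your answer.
((7n)!)^5/(35n)! ~ ((2π·7n)^(4/2) / sqrt(5)) · 5^(−5·7n)  →  0

Write N = 7n. Stirling: N! ~ sqrt(2π N)(N/e)^N and (5N)! ~ sqrt(2π·5N)·(5N/e)^(5N).
  (N!)^5/(5N)! ~ (2π N)^(5/2) (N/e)^(5N) / [sqrt(2π·5N) (5N/e)^(5N)]
     = (2π N)^(5/2) / sqrt(2π·5N) · (N/(5N))^(5N)
     = (2π N)^((5−1)/2) / sqrt(5) · 5^(−5N).
Since 5^5 > 1, the factor 5^(−5N) decays exponentially, so the ratio → 0. Substituting N = 7n gives the stated form.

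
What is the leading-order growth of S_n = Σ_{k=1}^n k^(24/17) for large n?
S_n ~ (17/41) · n^(41/17)

Integral comparison: Σ_{k=1}^n k^(24/17) = ∫_0^n x^(24/17) dx + O(n^(24/17)). The integral is n^(1 + 24/17) / (1 + 24/17) = n^((24+17)/17) / ((24+17)/17) = (17/41) · n^(41/17).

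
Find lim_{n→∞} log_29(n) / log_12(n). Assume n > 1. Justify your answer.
lim = ln(12) / ln(29) = log_29(12)

Change of base: log_29(n) = ln n / ln 29 and log_12(n) = ln n / ln 12. The ratio is (ln n / ln 29) · (ln 12 / ln n) = ln 12 / ln 29, a constant independent of n. So the limit is ln 12 / ln 29 = log_29(12).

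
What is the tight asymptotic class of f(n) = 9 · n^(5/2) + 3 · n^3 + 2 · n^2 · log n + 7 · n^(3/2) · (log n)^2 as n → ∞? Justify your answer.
f(n) ∈ Θ(n^3)

Compare the terms by growth order. For large n, n^a · (log n)^b dominates n^a' · (log n)^b' iff a > a', or (a = a' and b > b'). Ranking the 4 terms shows the dominant one is 3 · n^3. Hence f(n) ∈ Θ(n^3).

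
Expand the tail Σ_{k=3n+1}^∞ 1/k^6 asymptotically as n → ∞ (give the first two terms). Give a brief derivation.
Σ_{k>3n} 1/k^6 = 1/(5 · (3n)^5) − 1/(2 · (3n)^6) + O(1/(3n)^7)

Compare to the integral: ∫_{3n}^∞ x^(−6) dx = [−x^(−5)/5]_{3n}^∞ = 1/((6−1)·(3n)^5). The Euler-Maclaurin correction adds −f(3n)/2 = −1/(2·(3n)^6). Euler-Maclaurin then gives
  Σ_{k>3n} 1/k^6 = ∫_{3n}^∞ dx/x^6 − 1/(2·(3n)^6) + O(1/(3n)^7).
(Equivalently this is ζ(6) − Σ_{k≤3n} 1/k^6.)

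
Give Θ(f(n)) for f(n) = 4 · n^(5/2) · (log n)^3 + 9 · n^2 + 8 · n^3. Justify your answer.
f(n) ∈ Θ(n^3)

Compare the terms by growth order. For large n, n^a · (log n)^b dominates n^a' · (log n)^b' iff a > a', or (a = a' and b > b'). Ranking the 3 terms shows the dominant one is 8 · n^3. Hence f(n) ∈ Θ(n^3).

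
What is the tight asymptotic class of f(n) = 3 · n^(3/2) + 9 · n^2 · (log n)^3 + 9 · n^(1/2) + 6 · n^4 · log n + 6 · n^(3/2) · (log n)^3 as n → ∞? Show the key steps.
f(n) ∈ Θ(n^4 · log n)

Compare the terms by growth order. For large n, n^a · (log n)^b dominates n^a' · (log n)^b' iff a > a', or (a = a' and b > b'). Ranking the 5 terms shows the dominant one is 6 · n^4 · log n. Hence f(n) ∈ Θ(n^4 · log n).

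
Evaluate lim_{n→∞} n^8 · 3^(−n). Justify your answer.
lim = 0

Exponentials with base > 1 dominate every fixed polynomial: for any fixed c, n^c / 3^n → 0 as n → ∞ (e.g. by the ratio test, or by writing 3^n = e^(n ln 3) and noting e^(n ln 3) / n^c → ∞). Hence n^8 · 3^(−n) = n^8 / 3^n → 0.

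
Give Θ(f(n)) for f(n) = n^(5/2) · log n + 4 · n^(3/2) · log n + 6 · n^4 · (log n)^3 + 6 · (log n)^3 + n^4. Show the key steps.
f(n) ∈ Θ(n^4 · (log n)^3)

Compare the terms by growth order. For large n, n^a · (log n)^b dominates n^a' · (log n)^b' iff a > a', or (a = a' and b > b'). Ranking the 5 terms shows the dominant one is 6 · n^4 · (log n)^3. Hence f(n) ∈ Θ(n^4 · (log n)^3).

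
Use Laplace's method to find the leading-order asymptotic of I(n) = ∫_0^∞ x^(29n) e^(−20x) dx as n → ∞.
I(n) ~ (sqrt(2π·29n) / 20) · (29n/(20e))^(29n)

Write the integrand as exp(29n ln x − 20x) and set f(x) = 29n ln x − 20x. Then f'(x) = 29n/x − 20 = 0 at x* = 29n/20, and f''(x*) = −29n/x*^2 = −20^2/(29n). Laplace's method (interior maximum) gives
  I(n) ~ e^(f(x*)) · sqrt(2π / |f''(x*)|)
        = exp(29n ln(29n/20) − 29n) · sqrt(2π · 29n / 20^2)
        = (29n/20)^(29n) e^(−29n) · sqrt(2π·29n) / 20
        = (sqrt(2π·29n) / 20) · (29n/(20e))^(29n).
This matches Γ(29n+1)/20^(29n+1) with Stirling applied to Γ.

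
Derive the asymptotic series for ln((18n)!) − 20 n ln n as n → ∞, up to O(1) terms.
ln((18n)!) − 20 n ln n = −2 n ln n + 18(ln 18 − 1) n + (1/2) ln(2π·18n) + O(1/n)

Stirling: ln((18n)!) = 18n ln(18n) − 18n + (1/2) ln(2π·18n) + O(1/n).
Expand 18n ln(18n) = 18n (ln n + ln 18) = 18n ln n + 18n ln 18.
Subtract 20n ln n: leading term is (18 − 20) n ln n = −2 n ln n. The next term is 18n ln 18 − 18n = 18(ln 18 − 1) n. Then the (1/2) ln(2π·18n) correction.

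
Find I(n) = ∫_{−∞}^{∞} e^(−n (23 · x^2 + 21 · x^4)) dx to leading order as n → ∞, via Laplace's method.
I(n) ~ sqrt(π/(23n))

φ(x) = 23 · x^2 + 21 · x^4 has its unique global minimum at x* = 0 (since φ'(x) = 46x + 84x^3 = 0 only at x = 0 for real x with both coefficients positive, and φ → ∞ as |x| → ∞). At x* = 0, φ(0) = 0 and φ''(0) = 46. Laplace's method then gives
  I(n) ~ sqrt(2π / (n · φ''(0))) · e^(−n φ(0)) = sqrt(2π / (46n)) = sqrt(π/(23n)).
The 21 · x^4 term contributes only at subleading order (an O(1/n) relative correction).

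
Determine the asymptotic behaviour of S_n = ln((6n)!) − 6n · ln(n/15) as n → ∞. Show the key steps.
S_n ~ 6n · (ln 90 − 1) + O(ln n)

Stirling: ln((6n)!) = 6n ln(6n) − 6n + O(ln n).
  S_n = 6n ln(6n) − 6n − 6n ln(n/15) + O(ln n)
      = 6n ln(6n) − 6n ln n + 6n ln 15 − 6n + O(ln n)
      = 6n ln 6 + 6n ln 15 − 6n + O(ln n)
      = 6n (ln 90 − 1) + O(ln n).
Numerically ln(90) − 1 ≈ 3.4998.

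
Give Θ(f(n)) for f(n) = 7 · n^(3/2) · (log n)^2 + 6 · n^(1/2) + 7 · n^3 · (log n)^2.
f(n) ∈ Θ(n^3 · (log n)^2)

Compare the terms by growth order. For large n, n^a · (log n)^b dominates n^a' · (log n)^b' iff a > a', or (a = a' and b > b'). Ranking the 3 terms shows the dominant one is 7 · n^3 · (log n)^2. Hence f(n) ∈ Θ(n^3 · (log n)^2).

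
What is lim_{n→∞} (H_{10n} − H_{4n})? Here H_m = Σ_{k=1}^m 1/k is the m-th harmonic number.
lim = ln(10/4) = ln(5/2)

Euler-Maclaurin gives H_m = ln m + γ + 1/(2m) + O(1/m^2). The γ and O(1/m) terms cancel in the difference:
  H_{10n} − H_{4n} = ln(10n) − ln(4n) + O(1/n) = ln(10/4) + O(1/n).
Hence the limit is ln(10/4) = ln(5/2).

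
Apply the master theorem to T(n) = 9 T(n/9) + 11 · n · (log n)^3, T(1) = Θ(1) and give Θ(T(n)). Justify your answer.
T(n) = Θ(n · (log n)^4)

Here log_9 9 = 1 and f(n) = 11 · n · (log n)^3 = Θ(n^(log_9 9) · (log n)^3). This is the extended Case 2 of the master theorem (f matches the critical exponent up to log factors), giving T(n) = Θ(n^(log_9 9) · (log n)^(3+1)) = Θ(n · (log n)^4).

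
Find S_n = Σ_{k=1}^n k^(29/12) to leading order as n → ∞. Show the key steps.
S_n ~ (12/41) · n^(41/12)

Integral comparison: Σ_{k=1}^n k^(29/12) = ∫_0^n x^(29/12) dx + O(n^(29/12)). The integral is n^(1 + 29/12) / (1 + 29/12) = n^((29+12)/12) / ((29+12)/12) = (12/41) · n^(41/12).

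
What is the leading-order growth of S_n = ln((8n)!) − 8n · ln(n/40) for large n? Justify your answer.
S_n ~ 8n · (ln 320 − 1) + O(ln n)

Stirling: ln((8n)!) = 8n ln(8n) − 8n + O(ln n).
  S_n = 8n ln(8n) − 8n − 8n ln(n/40) + O(ln n)
      = 8n ln(8n) − 8n ln n + 8n ln 40 − 8n + O(ln n)
      = 8n ln 8 + 8n ln 40 − 8n + O(ln n)
      = 8n (ln 320 − 1) + O(ln n).
Numerically ln(320) − 1 ≈ 4.7683.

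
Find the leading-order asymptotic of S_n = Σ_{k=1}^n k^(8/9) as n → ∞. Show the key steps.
S_n ~ (9/17) · n^(17/9)

Integral comparison: Σ_{k=1}^n k^(8/9) = ∫_0^n x^(8/9) dx + O(n^(8/9)). The integral is n^(1 + 8/9) / (1 + 8/9) = n^((8+9)/9) / ((8+9)/9) = (9/17) · n^(17/9).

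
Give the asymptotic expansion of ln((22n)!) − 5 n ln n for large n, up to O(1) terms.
ln((22n)!) − 5 n ln n = 17 n ln n + 22(ln 22 − 1) n + (1/2) ln(2π·22n) + O(1/n)

Stirling: ln((22n)!) = 22n ln(22n) − 22n + (1/2) ln(2π·22n) + O(1/n).
Expand 22n ln(22n) = 22n (ln n + ln 22) = 22n ln n + 22n ln 22.
Subtract 5n ln n: leading term is (22 − 5) n ln n = 17 n ln n. The next term is 22n ln 22 − 22n = 22(ln 22 − 1) n. Then the (1/2) ln(2π·22n) correction.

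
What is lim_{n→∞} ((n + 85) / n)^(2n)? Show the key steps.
lim = e^170

Rewrite as (1 + 85/n)^(2n). By the standard limit (1 + x/n)^n → e^x, we have (1 + 85/n)^n → e^85, and raising to the 2nd power gives e^170.
More precisely, ln[(1 + 85/n)^(2n)] = 2n · ln(1 + 85/n) = 2n · (85/n + O(1/n^2)) = 170 + O(1/n) → 170.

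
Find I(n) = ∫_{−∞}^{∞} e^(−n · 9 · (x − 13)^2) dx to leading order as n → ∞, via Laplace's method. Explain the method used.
I(n) = sqrt(π/(9n))

Here φ(x) = 9 · (x − 13)^2 has its unique minimum at x* = 13 with φ(x*) = 0 and φ''(x*) = 18. Laplace's method gives
  I(n) ~ e^(−n φ(x*)) · sqrt(2π / (n · φ''(x*))) = sqrt(2π / (18n)) = sqrt(π/(9n)).
This is exact: substituting u = (x − 13)·sqrt(9n) gives I(n) = (1/sqrt(9n)) ∫_{−∞}^{∞} e^(−u^2) du = sqrt(π/(9n)).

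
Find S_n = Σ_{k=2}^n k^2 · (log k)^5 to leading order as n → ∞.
S_n ~ n^3 · (log n)^5 / 3

By integral comparison, S_n = ∫_1^n x^2 · (log x)^5 dx + O(n^2 · (log n)^5). For the integral, the leading term of ∫_1^n x^2 (log x)^5 dx is n^3/3 · (log n)^5 (by repeated integration by parts; each step lowers the log-exponent and produces a relatively O(1/log n) correction). Hence S_n ~ n^3 · (log n)^5 / 3.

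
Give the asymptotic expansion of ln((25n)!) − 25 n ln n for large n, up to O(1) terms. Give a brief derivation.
ln((25n)!) − 25 n ln n = 25(ln 25 − 1) n + (1/2) ln(2π·25n) + O(1/n)

Stirling: ln((25n)!) = 25n ln(25n) − 25n + (1/2) ln(2π·25n) + O(1/n).
Since 25n ln(25n) = 25n ln n + 25n ln 25, subtracting 25n ln n cancels the n ln n term exactly. What remains is 25(ln 25 − 1) n + (1/2) ln(2π·25n) + O(1/n).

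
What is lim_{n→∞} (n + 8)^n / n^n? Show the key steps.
lim = e^8

Rewrite as (1 + 8/n)^(n). By the standard limit (1 + x/n)^n → e^x, we have (1 + 8/n)^n → e^8, and raising to the 1st power gives e^8.
More precisely, ln[(1 + 8/n)^(n)] = n · ln(1 + 8/n) = n · (8/n + O(1/n^2)) = 8 + O(1/n) → 8.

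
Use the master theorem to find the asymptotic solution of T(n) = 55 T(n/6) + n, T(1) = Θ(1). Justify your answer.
T(n) = Θ(n^(log_6 55))

Master theorem: compare f(n) = n to n^(log_6 55) where log_6 55 ≈ 2.237. Since 1 < log_6 55, we have f(n) = O(n^(log_6 55 − ε)) for some ε > 0 — Case 1. Hence T(n) = Θ(n^(log_6 55)).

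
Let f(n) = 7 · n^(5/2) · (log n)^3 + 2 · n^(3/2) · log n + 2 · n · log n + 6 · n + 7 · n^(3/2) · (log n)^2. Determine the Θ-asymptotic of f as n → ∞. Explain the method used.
f(n) ∈ Θ(n^(5/2) · (log n)^3)

Compare the terms by growth order. For large n, n^a · (log n)^b dominates n^a' · (log n)^b' iff a > a', or (a = a' and b > b'). Ranking the 5 terms shows the dominant one is 7 · n^(5/2) · (log n)^3. Hence f(n) ∈ Θ(n^(5/2) · (log n)^3).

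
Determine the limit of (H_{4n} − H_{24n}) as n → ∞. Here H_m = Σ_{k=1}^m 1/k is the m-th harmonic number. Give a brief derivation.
lim = ln(4/24) = −ln 6

Euler-Maclaurin gives H_m = ln m + γ + 1/(2m) + O(1/m^2). The γ and O(1/m) terms cancel in the difference:
  H_{4n} − H_{24n} = ln(4n) − ln(24n) + O(1/n) = ln(4/24) + O(1/n).
Hence the limit is ln(4/24) = −ln 6.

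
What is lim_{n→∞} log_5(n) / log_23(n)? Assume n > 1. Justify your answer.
lim = ln(23) / ln(5) = log_5(23)

Change of base: log_5(n) = ln n / ln 5 and log_23(n) = ln n / ln 23. The ratio is (ln n / ln 5) · (ln 23 / ln n) = ln 23 / ln 5, a constant independent of n. So the limit is ln 23 / ln 5 = log_5(23).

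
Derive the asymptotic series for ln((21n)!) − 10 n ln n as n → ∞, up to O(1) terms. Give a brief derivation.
ln((21n)!) − 10 n ln n = 11 n ln n + 21(ln 21 − 1) n + (1/2) ln(2π·21n) + O(1/n)

Stirling: ln((21n)!) = 21n ln(21n) − 21n + (1/2) ln(2π·21n) + O(1/n).
Expand 21n ln(21n) = 21n (ln n + ln 21) = 21n ln n + 21n ln 21.
Subtract 10n ln n: leading term is (21 − 10) n ln n = 11 n ln n. The next term is 21n ln 21 − 21n = 21(ln 21 − 1) n. Then the (1/2) ln(2π·21n) correction.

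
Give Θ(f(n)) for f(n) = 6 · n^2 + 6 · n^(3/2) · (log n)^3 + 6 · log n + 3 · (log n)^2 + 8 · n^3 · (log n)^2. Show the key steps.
f(n) ∈ Θ(n^3 · (log n)^2)

Compare the terms by growth order. For large n, n^a · (log n)^b dominates n^a' · (log n)^b' iff a > a', or (a = a' and b > b'). Ranking the 5 terms shows the dominant one is 8 · n^3 · (log n)^2. Hence f(n) ∈ Θ(n^3 · (log n)^2).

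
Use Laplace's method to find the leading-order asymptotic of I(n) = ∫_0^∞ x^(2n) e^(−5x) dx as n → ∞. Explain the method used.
I(n) ~ (sqrt(2π·2n) / 5) · (2n/(5e))^(2n)

Write the integrand as exp(2n ln x − 5x) and set f(x) = 2n ln x − 5x. Then f'(x) = 2n/x − 5 = 0 at x* = 2n/5, and f''(x*) = −2n/x*^2 = −5^2/(2n). Laplace's method (interior maximum) gives
  I(n) ~ e^(f(x*)) · sqrt(2π / |f''(x*)|)
        = exp(2n ln(2n/5) − 2n) · sqrt(2π · 2n / 5^2)
        = (2n/5)^(2n) e^(−2n) · sqrt(2π·2n) / 5
        = (sqrt(2π·2n) / 5) · (2n/(5e))^(2n).
This matches Γ(2n+1)/5^(2n+1) with Stirling applied to Γ.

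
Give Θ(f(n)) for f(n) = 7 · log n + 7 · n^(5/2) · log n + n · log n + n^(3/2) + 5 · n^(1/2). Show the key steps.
f(n) ∈ Θ(n^(5/2) · log n)

Compare the terms by growth order. For large n, n^a · (log n)^b dominates n^a' · (log n)^b' iff a > a', or (a = a' and b > b'). Ranking the 5 terms shows the dominant one is 7 · n^(5/2) · log n. Hence f(n) ∈ Θ(n^(5/2) · log n).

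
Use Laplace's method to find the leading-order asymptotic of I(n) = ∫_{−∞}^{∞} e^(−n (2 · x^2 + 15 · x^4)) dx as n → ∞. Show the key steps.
I(n) ~ sqrt(π/(2n))

φ(x) = 2 · x^2 + 15 · x^4 has its unique global minimum at x* = 0 (since φ'(x) = 4x + 60x^3 = 0 only at x = 0 for real x with both coefficients positive, and φ → ∞ as |x| → ∞). At x* = 0, φ(0) = 0 and φ''(0) = 4. Laplace's method then gives
  I(n) ~ sqrt(2π / (n · φ''(0))) · e^(−n φ(0)) = sqrt(2π / (4n)) = sqrt(π/(2n)).
The 15 · x^4 term contributes only at subleading order (an O(1/n) relative correction).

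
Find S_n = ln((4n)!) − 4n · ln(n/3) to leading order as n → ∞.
S_n ~ 4n · (ln 12 − 1) + O(ln n)

Stirling: ln((4n)!) = 4n ln(4n) − 4n + O(ln n).
  S_n = 4n ln(4n) − 4n − 4n ln(n/3) + O(ln n)
      = 4n ln(4n) − 4n ln n + 4n ln 3 − 4n + O(ln n)
      = 4n ln 4 + 4n ln 3 − 4n + O(ln n)
      = 4n (ln 12 − 1) + O(ln n).
Numerically ln(12) − 1 ≈ 1.4849.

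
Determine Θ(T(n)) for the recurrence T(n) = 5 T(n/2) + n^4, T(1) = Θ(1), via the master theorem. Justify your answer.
T(n) = Θ(n^4)

log_2 5 ≈ 2.322. f(n) = n^4 dominates n^(log_2 5) since 4 > 2.322, and the regularity condition a·f(n/b) = 5·(n/2)^4 = (5/16)·n^4 ≤ c·f(n) holds with c = 5/16 ≈ 0.312 < 1. So this is Case 3: T(n) = Θ(f(n)) = Θ(n^4).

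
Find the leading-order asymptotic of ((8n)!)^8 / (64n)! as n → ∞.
((8n)!)^8/(64n)! ~ ((2π·8n)^(7/2) / sqrt(8)) · 8^(−8·8n)  →  0

Write N = 8n. Stirling: N! ~ sqrt(2π N)(N/e)^N and (8N)! ~ sqrt(2π·8N)·(8N/e)^(8N).
  (N!)^8/(8N)! ~ (2π N)^(8/2) (N/e)^(8N) / [sqrt(2π·8N) (8N/e)^(8N)]
     = (2π N)^(8/2) / sqrt(2π·8N) · (N/(8N))^(8N)
     = (2π N)^((8−1)/2) / sqrt(8) · 8^(−8N).
Since 8^8 > 1, the factor 8^(−8N) decays exponentially, so the ratio → 0. Substituting N = 8n gives the stated form.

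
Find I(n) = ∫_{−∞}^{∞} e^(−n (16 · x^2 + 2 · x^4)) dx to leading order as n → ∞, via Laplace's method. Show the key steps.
I(n) ~ sqrt(π/(16n))

φ(x) = 16 · x^2 + 2 · x^4 has its unique global minimum at x* = 0 (since φ'(x) = 32x + 8x^3 = 0 only at x = 0 for real x with both coefficients positive, and φ → ∞ as |x| → ∞). At x* = 0, φ(0) = 0 and φ''(0) = 32. Laplace's method then gives
  I(n) ~ sqrt(2π / (n · φ''(0))) · e^(−n φ(0)) = sqrt(2π / (32n)) = sqrt(π/(16n)).
The 2 · x^4 term contributes only at subleading order (an O(1/n) relative correction).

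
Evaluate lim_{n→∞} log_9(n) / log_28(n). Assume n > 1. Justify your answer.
lim = ln(28) / ln(9) = log_9(28)

Change of base: log_9(n) = ln n / ln 9 and log_28(n) = ln n / ln 28. The ratio is (ln n / ln 9) · (ln 28 / ln n) = ln 28 / ln 9, a constant independent of n. So the limit is ln 28 / ln 9 = log_9(28).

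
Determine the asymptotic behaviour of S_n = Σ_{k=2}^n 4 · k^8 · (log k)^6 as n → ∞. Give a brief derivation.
S_n ~ 4 · n^9 · (log n)^6 / 9

By integral comparison, S_n = ∫_1^n 4 · x^8 · (log x)^6 dx + O(n^8 · (log n)^6). For the integral, the leading term of ∫_1^n x^8 (log x)^6 dx is n^9/9 · (log n)^6 (by repeated integration by parts; each step lowers the log-exponent and produces a relatively O(1/log n) correction). Hence S_n ~ 4 · n^9 · (log n)^6 / 9.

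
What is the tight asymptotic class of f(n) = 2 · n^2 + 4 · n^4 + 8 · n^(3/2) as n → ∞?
f(n) ∈ Θ(n^4)

Compare the terms by growth order. For large n, n^a · (log n)^b dominates n^a' · (log n)^b' iff a > a', or (a = a' and b > b'). Ranking the 3 terms shows the dominant one is 4 · n^4. Hence f(n) ∈ Θ(n^4).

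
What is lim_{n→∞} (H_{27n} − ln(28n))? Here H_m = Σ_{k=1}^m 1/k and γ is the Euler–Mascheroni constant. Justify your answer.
lim = ln(27/28) + γ

By Euler-Maclaurin, H_m = ln m + γ + O(1/m). So
  H_{27n} − ln(28n) = ln(27n) + γ − ln(28n) + O(1/n)
                       = ln(27/28) + γ + O(1/n).
Hence the limit is ln(27/28) + γ.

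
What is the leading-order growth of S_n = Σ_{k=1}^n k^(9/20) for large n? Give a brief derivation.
S_n ~ (20/29) · n^(29/20)

Integral comparison: Σ_{k=1}^n k^(9/20) = ∫_0^n x^(9/20) dx + O(n^(9/20)). The integral is n^(1 + 9/20) / (1 + 9/20) = n^((9+20)/20) / ((9+20)/20) = (20/29) · n^(29/20).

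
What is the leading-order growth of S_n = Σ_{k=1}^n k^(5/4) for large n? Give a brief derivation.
S_n ~ (4/9) · n^(9/4)

Integral comparison: Σ_{k=1}^n k^(5/4) = ∫_0^n x^(5/4) dx + O(n^(5/4)). The integral is n^(1 + 5/4) / (1 + 5/4) = n^((5+4)/4) / ((5+4)/4) = (4/9) · n^(9/4).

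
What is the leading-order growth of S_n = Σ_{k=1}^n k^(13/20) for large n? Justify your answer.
S_n ~ (20/33) · n^(33/20)

Integral comparison: Σ_{k=1}^n k^(13/20) = ∫_0^n x^(13/20) dx + O(n^(13/20)). The integral is n^(1 + 13/20) / (1 + 13/20) = n^((13+20)/20) / ((13+20)/20) = (20/33) · n^(33/20).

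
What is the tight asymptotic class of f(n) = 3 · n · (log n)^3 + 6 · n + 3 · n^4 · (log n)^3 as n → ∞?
f(n) ∈ Θ(n^4 · (log n)^3)

Compare the terms by growth order. For large n, n^a · (log n)^b dominates n^a' · (log n)^b' iff a > a', or (a = a' and b > b'). Ranking the 3 terms shows the dominant one is 3 · n^4 · (log n)^3. Hence f(n) ∈ Θ(n^4 · (log n)^3).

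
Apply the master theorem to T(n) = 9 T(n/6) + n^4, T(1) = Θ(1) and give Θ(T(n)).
T(n) = Θ(n^4)

log_6 9 ≈ 1.226. f(n) = n^4 dominates n^(log_6 9) since 4 > 1.226, and the regularity condition a·f(n/b) = 9·(n/6)^4 = (9/1296)·n^4 ≤ c·f(n) holds with c = 9/1296 ≈ 0.00694 < 1. So this is Case 3: T(n) = Θ(f(n)) = Θ(n^4).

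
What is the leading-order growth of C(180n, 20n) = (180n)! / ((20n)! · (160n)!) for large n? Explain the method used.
C(180n, 20n) ~ (387420489/16777216)^(20n) · sqrt(9/(16π·20n))

Write N = 20n. Apply Stirling to each factorial:
  (9N)! ~ sqrt(2π·9N) · (9N/e)^(9N),
  N! ~ sqrt(2π N) · (N/e)^N,
  (8N)! ~ sqrt(2π·8N) · (8N/e)^(8N).
The exponential factors combine to (9N)^(9N) / (N^N · (8N)^(8N)) = 9^(9N)/8^(8N) = (9^9/8^8)^N = (387420489/16777216)^N.
The square-root prefactors combine to sqrt(2π·9N) / (sqrt(2π N)·sqrt(2π·8N)) = sqrt(9 / (2π·8·N)) = sqrt(9/(16π·20n)).
Substituting N = 20n: C(180n, 20n) ~ (387420489/16777216)^(20n) · sqrt(9/(16π·20n)).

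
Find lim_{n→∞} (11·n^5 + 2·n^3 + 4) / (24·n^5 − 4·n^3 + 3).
lim = 11/24

For large n the leading n^5 terms dominate both numerator and denominator. Dividing top and bottom by n^5, every other term tends to 0, leaving 11/24.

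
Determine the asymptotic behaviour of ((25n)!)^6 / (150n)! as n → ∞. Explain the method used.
((25n)!)^6/(150n)! ~ ((2π·25n)^(5/2) / sqrt(6)) · 6^(−6·25n)  →  0

Write N = 25n. Stirling: N! ~ sqrt(2π N)(N/e)^N and (6N)! ~ sqrt(2π·6N)·(6N/e)^(6N).
  (N!)^6/(6N)! ~ (2π N)^(6/2) (N/e)^(6N) / [sqrt(2π·6N) (6N/e)^(6N)]
     = (2π N)^(6/2) / sqrt(2π·6N) · (N/(6N))^(6N)
     = (2π N)^((6−1)/2) / sqrt(6) · 6^(−6N).
Since 6^6 > 1, the factor 6^(−6N) decays exponentially, so the ratio → 0. Substituting N = 25n gives the stated form.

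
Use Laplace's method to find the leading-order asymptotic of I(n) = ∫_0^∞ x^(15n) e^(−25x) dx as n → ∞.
I(n) ~ (sqrt(2π·15n) / 25) · (15n/(25e))^(15n)

Write the integrand as exp(15n ln x − 25x) and set f(x) = 15n ln x − 25x. Then f'(x) = 15n/x − 25 = 0 at x* = 15n/25, and f''(x*) = −15n/x*^2 = −25^2/(15n). Laplace's method (interior maximum) gives
  I(n) ~ e^(f(x*)) · sqrt(2π / |f''(x*)|)
        = exp(15n ln(15n/25) − 15n) · sqrt(2π · 15n / 25^2)
        = (15n/25)^(15n) e^(−15n) · sqrt(2π·15n) / 25
        = (sqrt(2π·15n) / 25) · (15n/(25e))^(15n).
This matches Γ(15n+1)/25^(15n+1) with Stirling applied to Γ.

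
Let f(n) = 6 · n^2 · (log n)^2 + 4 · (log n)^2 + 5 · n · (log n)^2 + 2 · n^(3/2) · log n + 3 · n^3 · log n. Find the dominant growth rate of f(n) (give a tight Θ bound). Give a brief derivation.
f(n) ∈ Θ(n^3 · log n)

Compare the terms by growth order. For large n, n^a · (log n)^b dominates n^a' · (log n)^b' iff a > a', or (a = a' and b > b'). Ranking the 5 terms shows the dominant one is 3 · n^3 · log n. Hence f(n) ∈ Θ(n^3 · log n).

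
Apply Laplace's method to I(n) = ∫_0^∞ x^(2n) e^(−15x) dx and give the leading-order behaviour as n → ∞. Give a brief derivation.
I(n) ~ (sqrt(2π·2n) / 15) · (2n/(15e))^(2n)

Write the integrand as exp(2n ln x − 15x) and set f(x) = 2n ln x − 15x. Then f'(x) = 2n/x − 15 = 0 at x* = 2n/15, and f''(x*) = −2n/x*^2 = −15^2/(2n). Laplace's method (interior maximum) gives
  I(n) ~ e^(f(x*)) · sqrt(2π / |f''(x*)|)
        = exp(2n ln(2n/15) − 2n) · sqrt(2π · 2n / 15^2)
        = (2n/15)^(2n) e^(−2n) · sqrt(2π·2n) / 15
        = (sqrt(2π·2n) / 15) · (2n/(15e))^(2n).
This matches Γ(2n+1)/15^(2n+1) with Stirling applied to Γ.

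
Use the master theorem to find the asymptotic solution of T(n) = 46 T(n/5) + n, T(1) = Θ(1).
T(n) = Θ(n^(log_5 46))

Master theorem: compare f(n) = n to n^(log_5 46) where log_5 46 ≈ 2.379. Since 1 < log_5 46, we have f(n) = O(n^(log_5 46 − ε)) for some ε > 0 — Case 1. Hence T(n) = Θ(n^(log_5 46)).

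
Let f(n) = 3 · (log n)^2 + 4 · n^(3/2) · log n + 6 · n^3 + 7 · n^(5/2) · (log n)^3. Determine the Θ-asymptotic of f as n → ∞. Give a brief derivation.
f(n) ∈ Θ(n^3)

Compare the terms by growth order. For large n, n^a · (log n)^b dominates n^a' · (log n)^b' iff a > a', or (a = a' and b > b'). Ranking the 4 terms shows the dominant one is 6 · n^3. Hence f(n) ∈ Θ(n^3).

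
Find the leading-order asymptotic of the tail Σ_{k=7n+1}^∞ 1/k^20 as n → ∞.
Σ_{k>7n} 1/k^20 ~ 1/(19 · (7n)^19)

Compare to the integral: ∫_{7n}^∞ x^(−20) dx = [−x^(−19)/19]_{7n}^∞ = 1/((20−1)·(7n)^19). Euler-Maclaurin then gives
  Σ_{k>7n} 1/k^20 = ∫_{7n}^∞ dx/x^20 − 1/(2·(7n)^20) + O(1/(7n)^21).
(Equivalently this is ζ(20) − Σ_{k≤7n} 1/k^20.)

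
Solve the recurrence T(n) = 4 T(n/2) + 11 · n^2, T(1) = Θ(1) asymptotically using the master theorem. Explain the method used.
T(n) = Θ(n^2 log n)

log_2 4 = 2, and f(n) = 11 · n^2 = Θ(n^(log_2 4)). This is Case 2 of the master theorem: T(n) = Θ(f(n) · log n) = Θ(n^2 log n).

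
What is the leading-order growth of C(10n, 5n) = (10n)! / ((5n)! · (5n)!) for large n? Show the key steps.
C(10n, 5n) ~ (4)^(5n) · sqrt(1/(π·5n))

Write N = 5n. Apply Stirling to each factorial:
  (2N)! ~ sqrt(2π·2N) · (2N/e)^(2N),
  N! ~ sqrt(2π N) · (N/e)^N,
  (1N)! ~ sqrt(2π·1N) · (1N/e)^(1N).
The exponential factors combine to (2N)^(2N) / (N^N · (1N)^(1N)) = 2^(2N)/1^(1N) = (2^2/1^1)^N = (4)^N.
The square-root prefactors combine to sqrt(2π·2N) / (sqrt(2π N)·sqrt(2π·1N)) = sqrt(2 / (2π·1·N)) = sqrt(1/(π·5n)).
Substituting N = 5n: C(10n, 5n) ~ (4)^(5n) · sqrt(1/(π·5n)).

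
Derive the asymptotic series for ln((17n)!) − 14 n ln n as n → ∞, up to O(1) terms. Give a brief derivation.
ln((17n)!) − 14 n ln n = 3 n ln n + 17(ln 17 − 1) n + (1/2) ln(2π·17n) + O(1/n)

Stirling: ln((17n)!) = 17n ln(17n) − 17n + (1/2) ln(2π·17n) + O(1/n).
Expand 17n ln(17n) = 17n (ln n + ln 17) = 17n ln n + 17n ln 17.
Subtract 14n ln n: leading term is (17 − 14) n ln n = 3 n ln n. The next term is 17n ln 17 − 17n = 17(ln 17 − 1) n. Then the (1/2) ln(2π·17n) correction.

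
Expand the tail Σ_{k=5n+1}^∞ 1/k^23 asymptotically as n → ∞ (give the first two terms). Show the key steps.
Σ_{k>5n} 1/k^23 = 1/(22 · (5n)^22) − 1/(2 · (5n)^23) + O(1/(5n)^24)

Compare to the integral: ∫_{5n}^∞ x^(−23) dx = [−x^(−22)/22]_{5n}^∞ = 1/((23−1)·(5n)^22). The Euler-Maclaurin correction adds −f(5n)/2 = −1/(2·(5n)^23). Euler-Maclaurin then gives
  Σ_{k>5n} 1/k^23 = ∫_{5n}^∞ dx/x^23 − 1/(2·(5n)^23) + O(1/(5n)^24).
(Equivalently this is ζ(23) − Σ_{k≤5n} 1/k^23.)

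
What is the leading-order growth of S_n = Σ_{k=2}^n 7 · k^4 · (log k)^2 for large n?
S_n ~ 7 · n^5 · (log n)^2 / 5

By integral comparison, S_n = ∫_1^n 7 · x^4 · (log x)^2 dx + O(n^4 · (log n)^2). For the integral, the leading term of ∫_1^n x^4 (log x)^2 dx is n^5/5 · (log n)^2 (by repeated integration by parts; each step lowers the log-exponent and produces a relatively O(1/log n) correction). Hence S_n ~ 7 · n^5 · (log n)^2 / 5.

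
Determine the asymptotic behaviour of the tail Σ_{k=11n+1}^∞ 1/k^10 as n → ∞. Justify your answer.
Σ_{k>11n} 1/k^10 ~ 1/(9 · (11n)^9)

Compare to the integral: ∫_{11n}^∞ x^(−10) dx = [−x^(−9)/9]_{11n}^∞ = 1/((10−1)·(11n)^9). Euler-Maclaurin then gives
  Σ_{k>11n} 1/k^10 = ∫_{11n}^∞ dx/x^10 − 1/(2·(11n)^10) + O(1/(11n)^11).
(Equivalently this is ζ(10) − Σ_{k≤11n} 1/k^10.)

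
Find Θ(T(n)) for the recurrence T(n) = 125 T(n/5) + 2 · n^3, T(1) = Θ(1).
T(n) = Θ(n^3 log n)

log_5 125 = 3, and f(n) = 2 · n^3 = Θ(n^(log_5 125)). This is Case 2 of the master theorem: T(n) = Θ(f(n) · log n) = Θ(n^3 log n).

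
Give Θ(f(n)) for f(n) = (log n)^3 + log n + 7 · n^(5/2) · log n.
f(n) ∈ Θ(n^(5/2) · log n)

Compare the terms by growth order. For large n, n^a · (log n)^b dominates n^a' · (log n)^b' iff a > a', or (a = a' and b > b'). Ranking the 3 terms shows the dominant one is 7 · n^(5/2) · log n. Hence f(n) ∈ Θ(n^(5/2) · log n).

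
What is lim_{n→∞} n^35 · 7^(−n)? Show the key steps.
lim = 0

Exponentials with base > 1 dominate every fixed polynomial: for any fixed c, n^c / 7^n → 0 as n → ∞ (e.g. by the ratio test, or by writing 7^n = e^(n ln 7) and noting e^(n ln 7) / n^c → ∞). Hence n^35 · 7^(−n) = n^35 / 7^n → 0.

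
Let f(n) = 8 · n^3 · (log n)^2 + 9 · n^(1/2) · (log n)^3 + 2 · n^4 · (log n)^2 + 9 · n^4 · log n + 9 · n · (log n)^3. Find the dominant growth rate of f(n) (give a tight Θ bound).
f(n) ∈ Θ(n^4 · (log n)^2)

Compare the terms by growth order. For large n, n^a · (log n)^b dominates n^a' · (log n)^b' iff a > a', or (a = a' and b > b'). Ranking the 5 terms shows the dominant one is 2 · n^4 · (log n)^2. Hence f(n) ∈ Θ(n^4 · (log n)^2).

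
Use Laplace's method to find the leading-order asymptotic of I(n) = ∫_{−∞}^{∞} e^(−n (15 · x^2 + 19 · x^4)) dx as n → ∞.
I(n) ~ sqrt(π/(15n))

φ(x) = 15 · x^2 + 19 · x^4 has its unique global minimum at x* = 0 (since φ'(x) = 30x + 76x^3 = 0 only at x = 0 for real x with both coefficients positive, and φ → ∞ as |x| → ∞). At x* = 0, φ(0) = 0 and φ''(0) = 30. Laplace's method then gives
  I(n) ~ sqrt(2π / (n · φ''(0))) · e^(−n φ(0)) = sqrt(2π / (30n)) = sqrt(π/(15n)).
The 19 · x^4 term contributes only at subleading order (an O(1/n) relative correction).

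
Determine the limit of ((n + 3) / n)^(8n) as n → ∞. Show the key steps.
lim = e^24

Rewrite as (1 + 3/n)^(8n). By the standard limit (1 + x/n)^n → e^x, we have (1 + 3/n)^n → e^3, and raising to the 8th power gives e^24.
More precisely, ln[(1 + 3/n)^(8n)] = 8n · ln(1 + 3/n) = 8n · (3/n + O(1/n^2)) = 24 + O(1/n) → 24.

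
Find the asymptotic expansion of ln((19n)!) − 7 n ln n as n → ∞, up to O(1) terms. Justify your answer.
ln((19n)!) − 7 n ln n = 12 n ln n + 19(ln 19 − 1) n + (1/2) ln(2π·19n) + O(1/n)

Stirling: ln((19n)!) = 19n ln(19n) − 19n + (1/2) ln(2π·19n) + O(1/n).
Expand 19n ln(19n) = 19n (ln n + ln 19) = 19n ln n + 19n ln 19.
Subtract 7n ln n: leading term is (19 − 7) n ln n = 12 n ln n. The next term is 19n ln 19 − 19n = 19(ln 19 − 1) n. Then the (1/2) ln(2π·19n) correction.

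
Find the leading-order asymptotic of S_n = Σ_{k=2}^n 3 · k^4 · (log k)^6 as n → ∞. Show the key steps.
S_n ~ 3 · n^5 · (log n)^6 / 5

By integral comparison, S_n = ∫_1^n 3 · x^4 · (log x)^6 dx + O(n^4 · (log n)^6). For the integral, the leading term of ∫_1^n x^4 (log x)^6 dx is n^5/5 · (log n)^6 (by repeated integration by parts; each step lowers the log-exponent and produces a relatively O(1/log n) correction). Hence S_n ~ 3 · n^5 · (log n)^6 / 5.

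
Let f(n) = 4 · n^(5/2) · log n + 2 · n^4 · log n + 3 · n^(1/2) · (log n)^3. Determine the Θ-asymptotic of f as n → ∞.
f(n) ∈ Θ(n^4 · log n)

Compare the terms by growth order. For large n, n^a · (log n)^b dominates n^a' · (log n)^b' iff a > a', or (a = a' and b > b'). Ranking the 3 terms shows the dominant one is 2 · n^4 · log n. Hence f(n) ∈ Θ(n^4 · log n).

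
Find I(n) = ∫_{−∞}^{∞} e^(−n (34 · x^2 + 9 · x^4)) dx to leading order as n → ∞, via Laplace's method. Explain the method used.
I(n) ~ sqrt(π/(34n))

φ(x) = 34 · x^2 + 9 · x^4 has its unique global minimum at x* = 0 (since φ'(x) = 68x + 36x^3 = 0 only at x = 0 for real x with both coefficients positive, and φ → ∞ as |x| → ∞). At x* = 0, φ(0) = 0 and φ''(0) = 68. Laplace's method then gives
  I(n) ~ sqrt(2π / (n · φ''(0))) · e^(−n φ(0)) = sqrt(2π / (68n)) = sqrt(π/(34n)).
The 9 · x^4 term contributes only at subleading order (an O(1/n) relative correction).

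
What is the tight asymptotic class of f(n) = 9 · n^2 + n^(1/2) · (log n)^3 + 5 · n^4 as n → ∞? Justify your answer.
f(n) ∈ Θ(n^4)

Compare the terms by growth order. For large n, n^a · (log n)^b dominates n^a' · (log n)^b' iff a > a', or (a = a' and b > b'). Ranking the 3 terms shows the dominant one is 5 · n^4. Hence f(n) ∈ Θ(n^4).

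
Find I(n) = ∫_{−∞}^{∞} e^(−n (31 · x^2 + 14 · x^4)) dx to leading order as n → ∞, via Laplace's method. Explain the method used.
I(n) ~ sqrt(π/(31n))

φ(x) = 31 · x^2 + 14 · x^4 has its unique global minimum at x* = 0 (since φ'(x) = 62x + 56x^3 = 0 only at x = 0 for real x with both coefficients positive, and φ → ∞ as |x| → ∞). At x* = 0, φ(0) = 0 and φ''(0) = 62. Laplace's method then gives
  I(n) ~ sqrt(2π / (n · φ''(0))) · e^(−n φ(0)) = sqrt(2π / (62n)) = sqrt(π/(31n)).
The 14 · x^4 term contributes only at subleading order (an O(1/n) relative correction).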